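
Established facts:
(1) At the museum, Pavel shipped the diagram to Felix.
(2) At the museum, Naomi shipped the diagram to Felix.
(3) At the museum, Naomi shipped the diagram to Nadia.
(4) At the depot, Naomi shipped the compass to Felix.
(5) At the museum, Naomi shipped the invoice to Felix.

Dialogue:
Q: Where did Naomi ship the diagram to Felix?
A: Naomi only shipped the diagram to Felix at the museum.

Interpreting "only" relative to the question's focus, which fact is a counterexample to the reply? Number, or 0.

The question "Where did ...?" targets the setting, so in the reply the focus falls on "at the museum".
So "only" ranges over settings; the rest (same agent, thing, recipient (Naomi / the diagram / Felix)) is presupposed.
No fact keeps same agent, thing, recipient (Naomi / the diagram / Felix) while changing the setting; every other fact differs on something backgrounded. The reply stands.
(Fact (5) would refute a reading with focus on the thing — but that is not what the question asks.)

0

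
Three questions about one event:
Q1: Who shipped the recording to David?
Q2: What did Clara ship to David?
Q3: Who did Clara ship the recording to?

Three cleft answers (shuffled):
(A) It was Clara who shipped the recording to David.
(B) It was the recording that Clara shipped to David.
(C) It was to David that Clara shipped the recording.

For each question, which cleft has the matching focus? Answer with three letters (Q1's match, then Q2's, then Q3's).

ABC

Q1 asks about the subject (agent); cleft (A) focuses "Clara", which is the subject (agent) — so Q1 → A.
Q2 asks about the direct object; cleft (B) focuses "the recording", which is the direct object — so Q2 → B.
Q3 asks about the recipient; cleft (C) focuses "to David", which is the recipient — so Q3 → C.
Mapping: Q1→A, Q2→B, Q3→C.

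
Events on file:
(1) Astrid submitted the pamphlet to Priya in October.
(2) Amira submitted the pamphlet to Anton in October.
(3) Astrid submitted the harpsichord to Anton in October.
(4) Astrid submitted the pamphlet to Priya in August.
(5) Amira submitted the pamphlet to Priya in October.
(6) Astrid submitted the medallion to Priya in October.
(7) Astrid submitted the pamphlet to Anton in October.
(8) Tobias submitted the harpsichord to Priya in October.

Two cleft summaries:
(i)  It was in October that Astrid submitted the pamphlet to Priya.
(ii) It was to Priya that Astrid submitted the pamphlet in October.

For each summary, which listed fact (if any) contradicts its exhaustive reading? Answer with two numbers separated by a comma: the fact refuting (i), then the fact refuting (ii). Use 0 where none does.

(i): focus "in October". Looking for Astrid as agent and the pamphlet as thing and Priya as recipient with some other setting — fact (4) has in August there. Refuted.
(ii): focus "Priya". Looking for Astrid as agent and the pamphlet as thing and in October as setting with some other recipient — fact (7) has Anton there. Refuted.

4, 7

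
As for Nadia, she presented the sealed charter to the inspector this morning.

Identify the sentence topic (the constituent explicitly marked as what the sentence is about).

The construction explicitly marks "Nadia" as what the sentence is about — the topic.
The remainder of the clause is the comment (what is said about the topic).

Nadia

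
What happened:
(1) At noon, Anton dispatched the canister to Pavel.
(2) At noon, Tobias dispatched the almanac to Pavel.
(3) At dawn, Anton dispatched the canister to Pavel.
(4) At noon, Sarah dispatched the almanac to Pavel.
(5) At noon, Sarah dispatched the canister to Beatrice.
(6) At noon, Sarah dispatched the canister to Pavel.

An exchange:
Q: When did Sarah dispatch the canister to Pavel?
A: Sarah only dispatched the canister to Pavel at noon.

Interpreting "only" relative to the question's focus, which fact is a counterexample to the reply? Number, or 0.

0

The question "When did ...?" targets the setting, so in the reply the focus falls on "at noon".
So "only" ranges over settings; the rest (Sarah as agent and the canister as thing and Pavel as recipient) is presupposed.
No listed fact shares that background with another setting. Nothing contradicts the reply.
(Fact (5) would refute a reading with focus on the recipient — but that is not what the question asks.)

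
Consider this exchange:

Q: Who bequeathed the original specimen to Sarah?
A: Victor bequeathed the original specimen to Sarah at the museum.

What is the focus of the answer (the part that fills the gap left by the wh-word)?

The wh-word "who" asks about the subject (agent).
In the answer, "the original specimen" and "to Sarah" are given — repeated from the question.
"at the museum" is also new, but it specifies the location, which is not what the question asks about — so it is not the focus.
The constituent filling the subject (agent) gap is "Victor"; that is the focus.

Victor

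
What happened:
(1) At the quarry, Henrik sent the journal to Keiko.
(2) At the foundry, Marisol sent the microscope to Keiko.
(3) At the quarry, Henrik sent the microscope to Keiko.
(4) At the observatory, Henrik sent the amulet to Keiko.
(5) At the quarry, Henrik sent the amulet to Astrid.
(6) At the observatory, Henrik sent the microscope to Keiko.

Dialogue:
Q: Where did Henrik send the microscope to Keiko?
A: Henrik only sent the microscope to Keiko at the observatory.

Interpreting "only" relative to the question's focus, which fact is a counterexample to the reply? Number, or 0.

3

The question "Where did ...?" targets the setting, so in the reply the focus falls on "at the observatory".
So "only" ranges over settings; the rest (agent = Henrik, thing = the microscope, recipient = Keiko) is presupposed.
Fact (3) shares the background with a different setting (at the quarry) — counterexample.
(Fact (4) would refute a reading with focus on the thing — but that is not what the question asks.)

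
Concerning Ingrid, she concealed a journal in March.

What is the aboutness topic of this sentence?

Ingrid

The construction explicitly marks "Ingrid" as what the sentence is about — the topic.
The remainder of the clause is the comment (what is said about the topic).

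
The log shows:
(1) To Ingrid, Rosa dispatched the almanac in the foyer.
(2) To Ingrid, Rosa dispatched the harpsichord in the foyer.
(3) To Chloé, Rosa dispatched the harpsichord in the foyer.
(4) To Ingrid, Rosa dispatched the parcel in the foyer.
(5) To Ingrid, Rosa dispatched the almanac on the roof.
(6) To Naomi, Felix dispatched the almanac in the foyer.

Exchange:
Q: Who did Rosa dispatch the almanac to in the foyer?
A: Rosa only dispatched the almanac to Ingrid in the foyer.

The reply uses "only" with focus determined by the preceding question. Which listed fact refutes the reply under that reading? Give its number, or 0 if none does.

0

The question "Who did ... to ...?" targets the recipient, so in the reply the focus falls on "Ingrid".
"Only" then excludes alternative recipients while the background — agent = Rosa, thing = the almanac, setting = in the foyer — is held fixed.
No listed fact shares that background with another recipient. Nothing contradicts the reply.
(Fact (2) would refute a reading with focus on the thing — but that is not what the question asks.)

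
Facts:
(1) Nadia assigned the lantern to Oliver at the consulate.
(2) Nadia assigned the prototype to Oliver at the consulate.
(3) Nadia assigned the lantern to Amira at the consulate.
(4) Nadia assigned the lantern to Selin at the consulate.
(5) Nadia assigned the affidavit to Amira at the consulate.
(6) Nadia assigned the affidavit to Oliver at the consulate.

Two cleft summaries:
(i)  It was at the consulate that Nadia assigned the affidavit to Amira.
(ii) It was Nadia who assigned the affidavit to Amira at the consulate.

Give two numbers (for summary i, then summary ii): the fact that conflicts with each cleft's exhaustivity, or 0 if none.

0, 0

(i): focus "at the consulate". No fact shares same agent, thing, recipient (Nadia / the affidavit / Amira) with a different setting. 0.
(ii): focus "Nadia". No fact shares same thing, recipient, setting (the affidavit / Amira / at the consulate) with a different agent. 0.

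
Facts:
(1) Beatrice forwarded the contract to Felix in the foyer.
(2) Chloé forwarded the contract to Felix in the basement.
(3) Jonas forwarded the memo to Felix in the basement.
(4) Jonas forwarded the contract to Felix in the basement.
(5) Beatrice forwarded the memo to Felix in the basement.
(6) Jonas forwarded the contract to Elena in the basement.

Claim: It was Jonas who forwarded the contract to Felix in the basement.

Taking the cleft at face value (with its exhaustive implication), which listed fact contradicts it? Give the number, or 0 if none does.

2

Focus of the cleft: "Jonas" (the agent). Presupposed background: the contract as thing and Felix as recipient and in the basement as setting.
Exhaustivity: Jonas is the only agent satisfying that background.
But fact (2) also has the contract as thing and Felix as recipient and in the basement as setting, with agent = Chloé — so the exhaustive reading fails.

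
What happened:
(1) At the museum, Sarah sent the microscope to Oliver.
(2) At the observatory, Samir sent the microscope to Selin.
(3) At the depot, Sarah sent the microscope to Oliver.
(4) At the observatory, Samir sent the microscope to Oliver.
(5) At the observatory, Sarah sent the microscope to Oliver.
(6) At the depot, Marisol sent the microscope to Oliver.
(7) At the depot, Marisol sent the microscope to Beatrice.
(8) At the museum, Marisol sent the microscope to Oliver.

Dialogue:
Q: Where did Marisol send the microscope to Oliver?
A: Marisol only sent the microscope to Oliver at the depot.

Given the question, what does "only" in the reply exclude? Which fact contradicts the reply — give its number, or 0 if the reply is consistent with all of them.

8

Answering "Where did ...?" puts focus on the setting — here, "at the depot".
"Only" then excludes alternative settings while the background — Marisol as agent and the microscope as thing and Oliver as recipient — is held fixed.
Fact (8) keeps Marisol as agent and the microscope as thing and Oliver as recipient but has setting = at the museum; that refutes the reply.
(Fact (7) would refute a reading with focus on the recipient — but that is not what the question asks.)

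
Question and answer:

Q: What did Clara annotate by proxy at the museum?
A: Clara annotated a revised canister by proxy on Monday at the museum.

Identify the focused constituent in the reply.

The wh-word "what" asks about the direct object.
In the answer, "Clara", "by proxy" and "at the museum" are given — repeated from the question.
"on Monday" is also new, but it specifies the time, which is not what the question asks about — so it is not the focus.
The constituent filling the direct object gap is "a revised canister"; that is the focus.

a revised canister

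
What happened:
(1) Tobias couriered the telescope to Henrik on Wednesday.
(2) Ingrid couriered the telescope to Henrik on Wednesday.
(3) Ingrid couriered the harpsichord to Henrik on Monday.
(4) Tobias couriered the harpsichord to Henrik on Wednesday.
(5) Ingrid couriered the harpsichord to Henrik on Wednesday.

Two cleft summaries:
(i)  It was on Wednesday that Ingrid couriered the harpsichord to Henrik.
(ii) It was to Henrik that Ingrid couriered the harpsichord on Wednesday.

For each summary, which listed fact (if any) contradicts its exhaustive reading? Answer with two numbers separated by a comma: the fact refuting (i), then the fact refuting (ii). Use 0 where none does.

(i): focus "on Wednesday". Looking for same agent, thing, recipient (Ingrid / the harpsichord / Henrik) with some other setting — fact (3) has on Monday there. Refuted.
(ii): focus "Henrik". No fact shares same agent, thing, setting (Ingrid / the harpsichord / on Wednesday) with a different recipient. 0.

3, 0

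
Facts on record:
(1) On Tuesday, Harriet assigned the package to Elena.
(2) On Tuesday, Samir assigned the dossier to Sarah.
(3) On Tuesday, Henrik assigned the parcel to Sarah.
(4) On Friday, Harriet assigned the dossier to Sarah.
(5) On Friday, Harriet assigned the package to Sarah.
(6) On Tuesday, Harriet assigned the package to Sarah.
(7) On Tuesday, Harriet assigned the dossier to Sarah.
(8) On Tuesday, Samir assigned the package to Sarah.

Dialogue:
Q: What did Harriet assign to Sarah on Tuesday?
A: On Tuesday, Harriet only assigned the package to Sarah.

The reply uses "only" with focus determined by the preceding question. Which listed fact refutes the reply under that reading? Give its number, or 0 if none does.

7

Answering "What did ...?" puts focus on the thing — here, "the package".
So "only" ranges over things; the rest (Harriet as agent and Sarah as recipient and on Tuesday as setting) is presupposed.
Fact (7) shares the background with a different thing (the dossier) — counterexample.
(Fact (1) would refute a reading with focus on the recipient — but that is not what the question asks.)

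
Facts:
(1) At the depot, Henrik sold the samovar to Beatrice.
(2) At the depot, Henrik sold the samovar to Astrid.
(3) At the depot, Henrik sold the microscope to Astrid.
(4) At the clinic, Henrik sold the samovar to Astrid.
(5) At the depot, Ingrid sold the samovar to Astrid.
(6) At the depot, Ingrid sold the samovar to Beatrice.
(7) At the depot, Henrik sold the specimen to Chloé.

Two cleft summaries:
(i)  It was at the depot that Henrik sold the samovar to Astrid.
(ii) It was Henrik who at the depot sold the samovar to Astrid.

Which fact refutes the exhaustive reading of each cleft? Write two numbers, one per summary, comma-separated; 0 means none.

(i): focus "at the depot". Looking for same agent, thing, recipient (Henrik / the samovar / Astrid) with some other setting — fact (4) has at the clinic there. Refuted.
(ii): focus "Henrik". Looking for same thing, recipient, setting (the samovar / Astrid / at the depot) with some other agent — fact (5) has Ingrid there. Refuted.

4, 5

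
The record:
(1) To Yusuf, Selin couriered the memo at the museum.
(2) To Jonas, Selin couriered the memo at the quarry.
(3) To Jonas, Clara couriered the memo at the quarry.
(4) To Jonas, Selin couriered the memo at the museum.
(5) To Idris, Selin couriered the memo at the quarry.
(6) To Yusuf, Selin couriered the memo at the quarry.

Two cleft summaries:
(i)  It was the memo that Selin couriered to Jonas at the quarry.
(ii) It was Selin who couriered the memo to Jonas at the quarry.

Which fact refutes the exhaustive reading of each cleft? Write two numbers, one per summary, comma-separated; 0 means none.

(i): focus "the memo". No fact shares agent = Selin, recipient = Jonas, setting = at the quarry with a different thing. 0.
(ii): focus "Selin". Looking for thing = the memo, recipient = Jonas, setting = at the quarry with some other agent — fact (3) has Clara there. Refuted.

0, 3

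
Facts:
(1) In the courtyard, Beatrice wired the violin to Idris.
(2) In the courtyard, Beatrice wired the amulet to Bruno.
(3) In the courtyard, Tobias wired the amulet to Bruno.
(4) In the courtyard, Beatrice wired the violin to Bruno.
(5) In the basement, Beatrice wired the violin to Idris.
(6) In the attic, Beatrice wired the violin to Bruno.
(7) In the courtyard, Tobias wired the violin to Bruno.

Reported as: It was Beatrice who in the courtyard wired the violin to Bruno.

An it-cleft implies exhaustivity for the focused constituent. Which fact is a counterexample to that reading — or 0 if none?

7

The cleft puts "Beatrice" in focus and presupposes the open proposition with same thing, recipient, setting (the violin / Bruno / in the courtyard).
The exhaustive reading says no other agent fits that background.
But fact (7) also has same thing, recipient, setting (the violin / Bruno / in the courtyard), with agent = Tobias — so the exhaustive reading fails.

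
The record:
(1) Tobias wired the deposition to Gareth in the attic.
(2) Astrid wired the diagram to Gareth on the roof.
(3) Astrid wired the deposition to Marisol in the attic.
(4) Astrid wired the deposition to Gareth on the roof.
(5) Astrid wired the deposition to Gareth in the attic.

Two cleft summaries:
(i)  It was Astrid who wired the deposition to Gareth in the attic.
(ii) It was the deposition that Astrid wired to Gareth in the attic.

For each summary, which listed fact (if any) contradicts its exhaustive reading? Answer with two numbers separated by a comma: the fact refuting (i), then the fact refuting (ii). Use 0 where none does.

1, 0

(i): focus "Astrid". Looking for thing = the deposition, recipient = Gareth, setting = in the attic with some other agent — fact (1) has Tobias there. Refuted.
(ii): focus "the deposition". No fact shares agent = Astrid, recipient = Gareth, setting = in the attic with a different thing. 0.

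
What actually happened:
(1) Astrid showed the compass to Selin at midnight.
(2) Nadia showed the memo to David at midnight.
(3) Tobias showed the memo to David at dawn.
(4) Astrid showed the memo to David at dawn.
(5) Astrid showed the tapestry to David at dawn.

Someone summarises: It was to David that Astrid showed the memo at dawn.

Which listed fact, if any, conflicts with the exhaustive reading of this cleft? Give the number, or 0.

0

The cleft puts "David" in focus and presupposes the open proposition with Astrid as agent and the memo as thing and at dawn as setting.
Exhaustivity: David is the only recipient satisfying that background.
No listed fact matches the background with a different recipient. Exhaustivity holds.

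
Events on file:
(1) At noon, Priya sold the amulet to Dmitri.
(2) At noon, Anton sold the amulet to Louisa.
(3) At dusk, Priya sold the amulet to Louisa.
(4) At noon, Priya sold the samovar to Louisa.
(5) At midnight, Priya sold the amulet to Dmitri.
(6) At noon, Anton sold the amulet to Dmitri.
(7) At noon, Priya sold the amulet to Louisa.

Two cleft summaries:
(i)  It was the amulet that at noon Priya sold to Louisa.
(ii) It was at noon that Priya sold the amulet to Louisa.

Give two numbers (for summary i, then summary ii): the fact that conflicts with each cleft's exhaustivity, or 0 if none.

4, 3

Summary (i) focuses "the amulet" (the thing); background agent = Priya, recipient = Louisa, setting = at noon. Fact (4) matches that background with thing = the samovar — refutes (i).
Summary (ii) focuses "at noon" (the setting); background agent = Priya, thing = the amulet, recipient = Louisa. Fact (3) matches that background with setting = at dusk — refutes (ii).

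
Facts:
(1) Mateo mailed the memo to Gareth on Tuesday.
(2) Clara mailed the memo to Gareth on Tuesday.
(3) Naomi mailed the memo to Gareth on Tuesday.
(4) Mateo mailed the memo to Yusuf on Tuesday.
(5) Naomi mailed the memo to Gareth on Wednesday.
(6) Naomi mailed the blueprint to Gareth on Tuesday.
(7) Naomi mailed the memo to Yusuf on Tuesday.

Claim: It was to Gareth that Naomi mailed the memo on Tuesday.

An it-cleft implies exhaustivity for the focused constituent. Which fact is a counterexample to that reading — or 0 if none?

7

The cleft puts "Gareth" in focus and presupposes the open proposition with agent = Naomi, thing = the memo, setting = on Tuesday.
The exhaustive reading says no other recipient fits that background.
Fact (7) shares the background but with recipient = Yusuf; exhaustivity is violated.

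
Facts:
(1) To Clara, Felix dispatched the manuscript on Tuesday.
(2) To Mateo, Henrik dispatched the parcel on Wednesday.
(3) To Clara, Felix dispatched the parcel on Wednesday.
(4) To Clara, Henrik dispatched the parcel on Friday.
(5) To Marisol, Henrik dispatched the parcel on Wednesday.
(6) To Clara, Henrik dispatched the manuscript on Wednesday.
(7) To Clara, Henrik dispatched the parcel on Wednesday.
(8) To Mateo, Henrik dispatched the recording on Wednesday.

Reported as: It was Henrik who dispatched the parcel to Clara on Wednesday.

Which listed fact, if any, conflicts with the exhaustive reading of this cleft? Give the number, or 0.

3

Focus of the cleft: "Henrik" (the agent). Presupposed background: the parcel as thing and Clara as recipient and on Wednesday as setting.
The exhaustive reading says no other agent fits that background.
Fact (3) shares the background but with agent = Felix; exhaustivity is violated.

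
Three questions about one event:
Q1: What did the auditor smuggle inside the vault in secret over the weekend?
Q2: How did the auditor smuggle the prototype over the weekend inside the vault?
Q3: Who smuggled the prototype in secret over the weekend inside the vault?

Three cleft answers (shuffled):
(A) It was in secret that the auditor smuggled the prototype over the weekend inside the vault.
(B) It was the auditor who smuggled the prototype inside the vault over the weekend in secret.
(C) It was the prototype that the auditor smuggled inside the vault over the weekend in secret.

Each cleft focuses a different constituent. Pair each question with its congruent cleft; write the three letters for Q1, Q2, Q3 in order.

CAB

Q1 asks about the direct object; cleft (C) focuses "the prototype", which is the direct object — so Q1 → C.
Q2 asks about the manner; cleft (A) focuses "in secret", which is the manner — so Q2 → A.
Q3 asks about the subject (agent); cleft (B) focuses "the auditor", which is the subject (agent) — so Q3 → B.
Mapping: Q1→C, Q2→A, Q3→B.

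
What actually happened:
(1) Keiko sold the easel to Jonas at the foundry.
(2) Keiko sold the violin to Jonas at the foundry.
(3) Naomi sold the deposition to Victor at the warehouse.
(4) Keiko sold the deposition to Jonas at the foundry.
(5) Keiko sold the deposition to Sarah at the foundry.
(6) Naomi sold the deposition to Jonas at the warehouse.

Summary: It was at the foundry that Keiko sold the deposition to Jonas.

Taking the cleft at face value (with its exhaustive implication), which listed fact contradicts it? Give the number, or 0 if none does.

Focus of the cleft: "at the foundry" (the setting). Presupposed background: Keiko as agent and the deposition as thing and Jonas as recipient.
Exhaustivity: at the foundry is the only setting satisfying that background.
Every other fact differs from the presupposition on some backgrounded slot, so none challenges the exhaustivity.

0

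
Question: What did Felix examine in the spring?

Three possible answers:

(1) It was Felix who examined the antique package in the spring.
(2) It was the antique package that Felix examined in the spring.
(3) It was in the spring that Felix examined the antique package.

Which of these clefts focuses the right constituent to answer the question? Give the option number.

The question word "what" targets the direct object.
Option (1) clefts "Felix" — the subject (agent), not what was asked.
Option (2) clefts "the antique package" — that matches what the question asks about.
Option (3) clefts "in the spring" — the time, not what was asked.
So the congruent reply is (2).

2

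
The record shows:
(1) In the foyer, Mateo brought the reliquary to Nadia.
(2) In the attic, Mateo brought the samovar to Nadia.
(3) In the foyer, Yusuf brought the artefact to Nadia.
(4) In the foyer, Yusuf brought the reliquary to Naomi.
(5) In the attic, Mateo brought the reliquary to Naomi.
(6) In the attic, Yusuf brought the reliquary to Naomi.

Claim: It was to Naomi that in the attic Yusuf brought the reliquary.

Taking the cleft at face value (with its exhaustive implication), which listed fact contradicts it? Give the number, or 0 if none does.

Focus of the cleft: "Naomi" (the recipient). Presupposed background: agent = Yusuf, thing = the reliquary, setting = in the attic.
The exhaustive reading says no other recipient fits that background.
No listed fact matches the background with a different recipient. Exhaustivity holds.

0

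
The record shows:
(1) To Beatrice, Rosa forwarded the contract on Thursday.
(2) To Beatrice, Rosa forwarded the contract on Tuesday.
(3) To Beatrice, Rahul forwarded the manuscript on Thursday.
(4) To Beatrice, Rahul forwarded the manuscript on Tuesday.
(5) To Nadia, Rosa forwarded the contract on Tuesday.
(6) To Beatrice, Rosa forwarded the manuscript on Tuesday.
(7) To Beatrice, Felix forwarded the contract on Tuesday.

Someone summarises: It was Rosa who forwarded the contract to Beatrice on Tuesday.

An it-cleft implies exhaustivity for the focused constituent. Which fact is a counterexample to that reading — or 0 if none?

The cleft puts "Rosa" in focus and presupposes the open proposition with thing = the contract, recipient = Beatrice, setting = on Tuesday.
Exhaustivity: Rosa is the only agent satisfying that background.
But fact (7) also has thing = the contract, recipient = Beatrice, setting = on Tuesday, with agent = Felix — so the exhaustive reading fails.

7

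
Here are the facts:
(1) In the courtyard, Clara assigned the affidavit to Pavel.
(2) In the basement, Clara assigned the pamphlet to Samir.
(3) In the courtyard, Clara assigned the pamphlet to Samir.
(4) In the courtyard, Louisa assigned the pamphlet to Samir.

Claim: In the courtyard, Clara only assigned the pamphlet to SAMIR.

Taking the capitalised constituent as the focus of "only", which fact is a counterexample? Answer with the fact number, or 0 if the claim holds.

Focus (in capitals) is "Samir" — the recipient. "Only" excludes alternative recipients while holding fixed same agent, thing, setting (Clara / the pamphlet / in the courtyard).
Every other fact changes something in the background, not just the recipient. Nothing refutes the claim.

0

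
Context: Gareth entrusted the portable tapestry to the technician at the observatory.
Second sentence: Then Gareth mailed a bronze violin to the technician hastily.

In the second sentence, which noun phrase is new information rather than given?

"Gareth" and "the technician" in the second sentence are given — already mentioned in the context.
"a bronze violin" has no antecedent in the context; it is discourse-new (the indefinite article also signals a new referent).

a bronze violin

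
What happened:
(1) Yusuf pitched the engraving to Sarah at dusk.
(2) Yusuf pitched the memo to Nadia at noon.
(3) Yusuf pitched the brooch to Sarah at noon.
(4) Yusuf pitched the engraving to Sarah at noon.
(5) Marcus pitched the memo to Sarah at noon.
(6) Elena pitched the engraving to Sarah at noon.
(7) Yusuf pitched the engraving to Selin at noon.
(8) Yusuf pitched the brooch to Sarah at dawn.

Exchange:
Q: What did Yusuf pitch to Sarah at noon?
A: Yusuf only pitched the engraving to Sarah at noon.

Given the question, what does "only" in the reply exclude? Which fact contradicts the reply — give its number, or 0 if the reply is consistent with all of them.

3

Answering "What did ...?" puts focus on the thing — here, "the engraving".
So "only" ranges over things; the rest (Yusuf as agent and Sarah as recipient and at noon as setting) is presupposed.
Fact (3) keeps Yusuf as agent and Sarah as recipient and at noon as setting but has thing = the brooch; that refutes the reply.
(Fact (7) would refute a reading with focus on the recipient — but that is not what the question asks.)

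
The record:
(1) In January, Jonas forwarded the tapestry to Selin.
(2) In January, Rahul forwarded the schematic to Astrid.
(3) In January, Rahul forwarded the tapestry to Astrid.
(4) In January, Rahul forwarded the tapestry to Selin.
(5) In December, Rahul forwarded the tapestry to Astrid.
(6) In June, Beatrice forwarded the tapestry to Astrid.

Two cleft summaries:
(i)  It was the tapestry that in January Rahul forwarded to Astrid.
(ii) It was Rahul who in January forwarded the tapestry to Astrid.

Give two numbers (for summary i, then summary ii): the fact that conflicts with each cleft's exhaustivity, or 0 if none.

2, 0

(i): focus "the tapestry". Looking for same agent, recipient, setting (Rahul / Astrid / in January) with some other thing — fact (2) has the schematic there. Refuted.
(ii): focus "Rahul". No fact shares same thing, recipient, setting (the tapestry / Astrid / in January) with a different agent. 0.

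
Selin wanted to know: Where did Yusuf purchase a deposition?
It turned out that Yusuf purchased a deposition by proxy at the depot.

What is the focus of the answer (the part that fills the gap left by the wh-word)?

at the depot

The wh-word "where" asks about the location.
In the answer, "Yusuf" and "a deposition" are given — repeated from the question.
"by proxy" is also new, but it specifies the manner, which is not what the question asks about — so it is not the focus.
The constituent filling the location gap is "at the depot"; that is the focus.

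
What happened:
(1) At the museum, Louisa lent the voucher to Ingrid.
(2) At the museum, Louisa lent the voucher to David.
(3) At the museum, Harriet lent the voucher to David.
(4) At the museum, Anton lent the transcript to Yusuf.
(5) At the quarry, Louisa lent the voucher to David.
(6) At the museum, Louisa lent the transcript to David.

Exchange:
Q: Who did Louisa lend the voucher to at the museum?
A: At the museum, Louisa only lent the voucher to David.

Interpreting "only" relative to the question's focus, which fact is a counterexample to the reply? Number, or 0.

The question "Who did ... to ...?" targets the recipient, so in the reply the focus falls on "David".
"Only" then excludes alternative recipients while the background — same agent, thing, setting (Louisa / the voucher / at the museum) — is held fixed.
Fact (1) keeps same agent, thing, setting (Louisa / the voucher / at the museum) but has recipient = Ingrid; that refutes the reply.
(Fact (5) would refute a reading with focus on the setting — but that is not what the question asks.)

1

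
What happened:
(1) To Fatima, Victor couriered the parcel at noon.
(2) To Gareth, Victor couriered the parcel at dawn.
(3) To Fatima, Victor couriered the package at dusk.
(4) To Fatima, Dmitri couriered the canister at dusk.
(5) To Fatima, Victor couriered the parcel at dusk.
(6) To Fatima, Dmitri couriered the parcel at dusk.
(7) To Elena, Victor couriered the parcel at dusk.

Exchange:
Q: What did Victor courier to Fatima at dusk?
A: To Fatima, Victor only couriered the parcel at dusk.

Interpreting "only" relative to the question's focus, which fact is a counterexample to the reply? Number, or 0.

3

The question "What did ...?" targets the thing, so in the reply the focus falls on "the parcel".
So "only" ranges over things; the rest (same agent, recipient, setting (Victor / Fatima / at dusk)) is presupposed.
Fact (3) shares the background with a different thing (the package) — counterexample.
(Fact (7) would refute a reading with focus on the recipient — but that is not what the question asks.)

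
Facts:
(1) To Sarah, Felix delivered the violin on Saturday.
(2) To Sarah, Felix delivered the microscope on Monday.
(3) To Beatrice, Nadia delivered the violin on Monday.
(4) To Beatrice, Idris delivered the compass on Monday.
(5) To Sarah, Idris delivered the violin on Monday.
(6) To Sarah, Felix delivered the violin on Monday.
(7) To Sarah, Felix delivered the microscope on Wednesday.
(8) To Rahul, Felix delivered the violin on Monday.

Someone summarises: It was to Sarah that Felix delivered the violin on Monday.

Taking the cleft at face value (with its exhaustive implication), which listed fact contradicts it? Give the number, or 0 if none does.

8

The cleft puts "Sarah" in focus and presupposes the open proposition with same agent, thing, setting (Felix / the violin / on Monday).
Exhaustivity: Sarah is the only recipient satisfying that background.
But fact (8) also has same agent, thing, setting (Felix / the violin / on Monday), with recipient = Rahul — so the exhaustive reading fails.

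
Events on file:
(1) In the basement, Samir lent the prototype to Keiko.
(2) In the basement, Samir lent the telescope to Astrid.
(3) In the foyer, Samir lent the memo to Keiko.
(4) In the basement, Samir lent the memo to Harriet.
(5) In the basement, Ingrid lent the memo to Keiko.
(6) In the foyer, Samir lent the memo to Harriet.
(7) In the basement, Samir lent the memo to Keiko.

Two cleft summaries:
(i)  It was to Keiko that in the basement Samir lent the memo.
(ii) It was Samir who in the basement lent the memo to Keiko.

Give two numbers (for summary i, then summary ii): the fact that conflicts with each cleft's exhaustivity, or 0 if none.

(i): focus "Keiko". Looking for Samir as agent and the memo as thing and in the basement as setting with some other recipient — fact (4) has Harriet there. Refuted.
(ii): focus "Samir". Looking for the memo as thing and Keiko as recipient and in the basement as setting with some other agent — fact (5) has Ingrid there. Refuted.

4, 5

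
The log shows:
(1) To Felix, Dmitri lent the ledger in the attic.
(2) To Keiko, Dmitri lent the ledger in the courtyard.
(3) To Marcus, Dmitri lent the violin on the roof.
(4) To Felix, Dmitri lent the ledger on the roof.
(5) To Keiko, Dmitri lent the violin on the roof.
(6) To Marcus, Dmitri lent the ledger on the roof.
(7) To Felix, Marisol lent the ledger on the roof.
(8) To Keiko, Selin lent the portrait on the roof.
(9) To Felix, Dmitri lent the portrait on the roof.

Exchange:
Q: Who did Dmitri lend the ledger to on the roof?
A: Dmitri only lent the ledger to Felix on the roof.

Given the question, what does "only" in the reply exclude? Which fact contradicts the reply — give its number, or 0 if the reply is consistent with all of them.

Answering "Who did ... to ...?" puts focus on the recipient — here, "Felix".
"Only" then excludes alternative recipients while the background — same agent, thing, setting (Dmitri / the ledger / on the roof) — is held fixed.
Fact (6) keeps same agent, thing, setting (Dmitri / the ledger / on the roof) but has recipient = Marcus; that refutes the reply.
(Fact (9) would refute a reading with focus on the thing — but that is not what the question asks.)

6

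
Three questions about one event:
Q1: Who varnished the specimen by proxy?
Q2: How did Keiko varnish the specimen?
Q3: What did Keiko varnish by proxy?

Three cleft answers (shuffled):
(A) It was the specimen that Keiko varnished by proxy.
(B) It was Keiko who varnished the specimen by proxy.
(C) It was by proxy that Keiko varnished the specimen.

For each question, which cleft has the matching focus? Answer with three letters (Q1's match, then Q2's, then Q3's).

BCA

Q1 asks about the subject (agent); cleft (B) focuses "Keiko", which is the subject (agent) — so Q1 → B.
Q2 asks about the manner; cleft (C) focuses "by proxy", which is the manner — so Q2 → C.
Q3 asks about the direct object; cleft (A) focuses "the specimen", which is the direct object — so Q3 → A.
Mapping: Q1→B, Q2→C, Q3→A.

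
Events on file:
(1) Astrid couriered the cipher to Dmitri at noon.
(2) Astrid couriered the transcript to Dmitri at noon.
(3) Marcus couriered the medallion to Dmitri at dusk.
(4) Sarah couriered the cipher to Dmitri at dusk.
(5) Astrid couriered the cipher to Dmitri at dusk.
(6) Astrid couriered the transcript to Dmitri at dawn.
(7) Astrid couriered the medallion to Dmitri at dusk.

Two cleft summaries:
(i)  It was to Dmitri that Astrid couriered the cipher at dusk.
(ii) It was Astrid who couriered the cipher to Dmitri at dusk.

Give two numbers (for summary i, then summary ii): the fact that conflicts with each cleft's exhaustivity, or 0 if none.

0, 4

(i): focus "Dmitri". No fact shares same agent, thing, setting (Astrid / the cipher / at dusk) with a different recipient. 0.
(ii): focus "Astrid". Looking for same thing, recipient, setting (the cipher / Dmitri / at dusk) with some other agent — fact (4) has Sarah there. Refuted.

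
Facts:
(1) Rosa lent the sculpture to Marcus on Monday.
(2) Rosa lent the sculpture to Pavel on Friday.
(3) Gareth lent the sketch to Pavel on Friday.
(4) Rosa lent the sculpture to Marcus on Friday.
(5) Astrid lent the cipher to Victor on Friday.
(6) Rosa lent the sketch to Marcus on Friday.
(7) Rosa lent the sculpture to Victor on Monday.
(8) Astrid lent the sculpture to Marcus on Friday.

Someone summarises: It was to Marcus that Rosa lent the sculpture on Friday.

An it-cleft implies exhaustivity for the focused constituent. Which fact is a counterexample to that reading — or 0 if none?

Focus of the cleft: "Marcus" (the recipient). Presupposed background: agent = Rosa, thing = the sculpture, setting = on Friday.
Exhaustivity: Marcus is the only recipient satisfying that background.
But fact (2) also has agent = Rosa, thing = the sculpture, setting = on Friday, with recipient = Pavel — so the exhaustive reading fails.

2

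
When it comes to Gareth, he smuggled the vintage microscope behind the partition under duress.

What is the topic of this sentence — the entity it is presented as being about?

The construction explicitly marks "Gareth" as what the sentence is about — the topic.
The remainder of the clause is the comment (what is said about the topic).

Gareth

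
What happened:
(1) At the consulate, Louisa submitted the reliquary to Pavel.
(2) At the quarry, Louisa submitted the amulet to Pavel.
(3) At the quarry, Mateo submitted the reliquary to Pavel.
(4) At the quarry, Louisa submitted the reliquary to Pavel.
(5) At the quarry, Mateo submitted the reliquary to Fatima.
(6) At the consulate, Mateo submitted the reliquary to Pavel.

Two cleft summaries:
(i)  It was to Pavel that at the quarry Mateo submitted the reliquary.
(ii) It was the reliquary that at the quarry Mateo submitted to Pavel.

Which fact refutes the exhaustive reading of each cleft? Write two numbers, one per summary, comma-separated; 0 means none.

5, 0

(i): focus "Pavel". Looking for Mateo as agent and the reliquary as thing and at the quarry as setting with some other recipient — fact (5) has Fatima there. Refuted.
(ii): focus "the reliquary". No fact shares Mateo as agent and Pavel as recipient and at the quarry as setting with a different thing. 0.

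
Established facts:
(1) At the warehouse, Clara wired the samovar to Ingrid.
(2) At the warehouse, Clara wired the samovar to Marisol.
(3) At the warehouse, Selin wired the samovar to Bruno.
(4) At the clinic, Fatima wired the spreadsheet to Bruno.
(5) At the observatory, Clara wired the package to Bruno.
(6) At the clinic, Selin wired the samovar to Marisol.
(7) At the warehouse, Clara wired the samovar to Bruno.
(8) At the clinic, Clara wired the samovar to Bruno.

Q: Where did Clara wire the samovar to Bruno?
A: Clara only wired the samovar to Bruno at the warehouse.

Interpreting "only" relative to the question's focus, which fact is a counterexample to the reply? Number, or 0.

8

Answering "Where did ...?" puts focus on the setting — here, "at the warehouse".
"Only" then excludes alternative settings while the background — same agent, thing, recipient (Clara / the samovar / Bruno) — is held fixed.
Fact (8) shares the background with a different setting (at the clinic) — counterexample.
(Fact (1) would refute a reading with focus on the recipient — but that is not what the question asks.)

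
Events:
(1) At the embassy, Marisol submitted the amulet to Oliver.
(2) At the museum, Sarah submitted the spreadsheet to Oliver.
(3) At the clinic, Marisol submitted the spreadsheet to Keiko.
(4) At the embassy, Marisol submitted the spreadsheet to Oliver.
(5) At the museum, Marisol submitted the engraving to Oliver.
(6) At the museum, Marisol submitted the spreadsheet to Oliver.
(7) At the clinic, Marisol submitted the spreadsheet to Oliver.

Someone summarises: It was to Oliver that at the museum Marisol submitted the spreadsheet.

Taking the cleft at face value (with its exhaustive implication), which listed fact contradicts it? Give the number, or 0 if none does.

0

The cleft puts "Oliver" in focus and presupposes the open proposition with Marisol as agent and the spreadsheet as thing and at the museum as setting.
Exhaustivity: Oliver is the only recipient satisfying that background.
No listed fact matches the background with a different recipient. Exhaustivity holds.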